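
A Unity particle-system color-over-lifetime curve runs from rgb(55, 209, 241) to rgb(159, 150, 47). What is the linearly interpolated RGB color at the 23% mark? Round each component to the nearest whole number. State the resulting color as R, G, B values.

23% corresponds to t = 0.23.
R = 55 + 0.23 × (159 − 55) = 55 + 0.23 × 104 = 78.92 → 79
G = 209 + 0.23 × (150 − 209) = 209 + 0.23 × -59 = 195.43 → 195
B = 241 + 0.23 × (47 − 241) = 241 + 0.23 × -194 = 196.38 → 196

(79, 195, 196)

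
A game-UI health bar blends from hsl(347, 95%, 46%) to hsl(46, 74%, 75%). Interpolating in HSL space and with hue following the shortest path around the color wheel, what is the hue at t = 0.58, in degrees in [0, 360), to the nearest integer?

Hue: 46 − 347 = -301°, but |-301| > 180 so the shorter arc goes the other way: Δh = -301 + 360 = 59°.
H = 347 + 0.58 × (59) = 381.22 → 381 → 381 mod 360 = 21°

21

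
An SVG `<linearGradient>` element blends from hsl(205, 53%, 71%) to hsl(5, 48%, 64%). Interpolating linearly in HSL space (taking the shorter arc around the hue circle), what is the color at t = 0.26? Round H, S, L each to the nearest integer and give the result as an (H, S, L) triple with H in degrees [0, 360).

(247, 52, 69)

Hue: 5 − 205 = -200°, but |-200| > 180 so the shorter arc goes the other way: Δh = -200 + 360 = 160°.
H = 205 + 0.26 × (160) = 246.6 → 247°
S = 53 + 0.26 × (48 − 53) = 51.7 → 52%
L = 71 + 0.26 × (64 − 71) = 69.18 → 69%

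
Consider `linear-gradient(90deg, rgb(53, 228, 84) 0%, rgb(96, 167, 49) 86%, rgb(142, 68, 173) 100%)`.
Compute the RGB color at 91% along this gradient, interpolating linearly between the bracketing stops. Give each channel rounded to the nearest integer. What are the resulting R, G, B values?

91% lies between the 86% and 100% stops, so the local fraction is t = (91 − 86)/(100 − 86) = 5/14 ≈ 0.3571.
R = 96 + 0.3571 × (142 − 96) = 112.427 → 112
G = 167 + 0.3571 × (68 − 167) = 131.647 → 132
B = 49 + 0.3571 × (173 − 49) = 93.28 → 93

(112, 132, 93)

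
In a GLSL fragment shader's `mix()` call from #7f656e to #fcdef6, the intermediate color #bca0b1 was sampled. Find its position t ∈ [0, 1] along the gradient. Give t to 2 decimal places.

Invert the lerp on the B channel (largest span, 136): t = (177 − 110) / (246 − 110) = 67/136 = 0.49265.
Check on R: (188 − 127)/(252 − 127) = 0.488 ✓

0.49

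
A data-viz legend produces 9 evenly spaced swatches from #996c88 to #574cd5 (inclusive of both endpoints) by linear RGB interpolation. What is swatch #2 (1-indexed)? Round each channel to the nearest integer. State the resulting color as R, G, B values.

With 9 swatches and endpoints inclusive, swatch 2 sits at t = (2 − 1)/(9 − 1) = 1/8 ≈ 0.125.
#996c88 → (153, 108, 136); #574cd5 → (87, 76, 213).
R = 153 + 0.125 × (87 − 153) = 144.75 → 145
G = 108 + 0.125 × (76 − 108) = 104 → 104
B = 136 + 0.125 × (213 − 136) = 145.625 → 146

(145, 104, 146)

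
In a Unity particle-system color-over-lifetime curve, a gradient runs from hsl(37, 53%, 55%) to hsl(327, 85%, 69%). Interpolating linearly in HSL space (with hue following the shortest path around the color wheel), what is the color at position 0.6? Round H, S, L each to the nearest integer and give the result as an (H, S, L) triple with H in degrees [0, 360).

(355, 72, 63)

Hue: 327 − 37 = 290°, but |290| > 180 so the shorter arc goes the other way: Δh = 290 − 360 = -70°.
H = 37 + 0.6 × (-70) = -5 → -5 → -5 mod 360 = 355°
S = 53 + 0.6 × (85 − 53) = 72.2 → 72%
L = 55 + 0.6 × (69 − 55) = 63.4 → 63%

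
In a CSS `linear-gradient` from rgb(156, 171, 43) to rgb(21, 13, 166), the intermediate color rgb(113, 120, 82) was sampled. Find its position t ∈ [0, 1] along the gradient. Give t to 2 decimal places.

0.32

Invert the lerp on the G channel (largest span, 158): t = (120 − 171) / (13 − 171) = -51/-158 = 0.32278.
Check on R: (113 − 156)/(21 − 156) = 0.3185 ✓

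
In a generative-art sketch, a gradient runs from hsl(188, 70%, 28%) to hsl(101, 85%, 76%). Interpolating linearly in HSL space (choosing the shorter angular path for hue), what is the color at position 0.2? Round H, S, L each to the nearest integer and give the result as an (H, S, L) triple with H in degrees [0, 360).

(171, 73, 38)

Hue arc: Δh = 101 − 188 = -87° (|Δh| ≤ 180, already the shorter path).
H = 188 + 0.2 × (-87) = 170.6 → 171°
S = 70 + 0.2 × (85 − 70) = 73 → 73%
L = 28 + 0.2 × (76 − 28) = 37.6 → 38%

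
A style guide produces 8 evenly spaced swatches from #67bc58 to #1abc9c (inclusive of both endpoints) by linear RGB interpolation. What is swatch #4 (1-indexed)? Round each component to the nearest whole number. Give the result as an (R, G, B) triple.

With 8 swatches and endpoints inclusive, swatch 4 sits at t = (4 − 1)/(8 − 1) = 3/7 ≈ 0.4286.
#67bc58 → (103, 188, 88); #1abc9c → (26, 188, 156).
R = 103 + 0.4286 × (26 − 103) = 69.998 → 70
G = 188 + 0.4286 × (188 − 188) = 188 → 188
B = 88 + 0.4286 × (156 − 88) = 117.145 → 117

(70, 188, 117)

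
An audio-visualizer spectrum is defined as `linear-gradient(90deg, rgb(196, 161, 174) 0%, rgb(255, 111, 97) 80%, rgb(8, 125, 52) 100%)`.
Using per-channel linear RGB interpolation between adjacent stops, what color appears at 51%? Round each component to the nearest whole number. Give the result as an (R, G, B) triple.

51% lies between the 0% and 80% stops, so the local fraction is t = (51 − 0)/(80 − 0) = 51/80 ≈ 0.6375.
R = 196 + 0.6375 × (255 − 196) = 233.613 → 234
G = 161 + 0.6375 × (111 − 161) = 129.125 → 129
B = 174 + 0.6375 × (97 − 174) = 124.912 → 125

(234, 129, 125)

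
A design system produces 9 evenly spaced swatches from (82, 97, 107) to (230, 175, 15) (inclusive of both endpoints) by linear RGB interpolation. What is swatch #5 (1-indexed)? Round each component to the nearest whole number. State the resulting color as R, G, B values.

(156, 136, 61)

With 9 swatches and endpoints inclusive, swatch 5 sits at t = (5 − 1)/(9 − 1) = 4/8 ≈ 0.5.
R = 82 + 0.5 × (230 − 82) = 156 → 156
G = 97 + 0.5 × (175 − 97) = 136 → 136
B = 107 + 0.5 × (15 − 107) = 61 → 61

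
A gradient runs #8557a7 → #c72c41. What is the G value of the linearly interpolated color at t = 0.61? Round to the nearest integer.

61

G₁ = 87 (from #8557a7), G₂ = 44 (from #c72c41).
G = 87 + 0.61 × (44 − 87) = 60.77 → 61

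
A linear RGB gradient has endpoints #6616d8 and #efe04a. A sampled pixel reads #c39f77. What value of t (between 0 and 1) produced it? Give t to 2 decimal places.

0.68

Invert the lerp on the G channel (largest span, 202): t = (159 − 22) / (224 − 22) = 137/202 = 0.67822.
Check on R: (195 − 102)/(239 − 102) = 0.6788 ✓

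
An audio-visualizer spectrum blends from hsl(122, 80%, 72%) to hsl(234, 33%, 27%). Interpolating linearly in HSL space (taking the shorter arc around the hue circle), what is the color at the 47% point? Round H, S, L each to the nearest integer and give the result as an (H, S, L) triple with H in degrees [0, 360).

Hue arc: Δh = 234 − 122 = 112° (|Δh| ≤ 180, already the shorter path).
H = 122 + 0.47 × (112) = 174.64 → 175°
S = 80 + 0.47 × (33 − 80) = 57.91 → 58%
L = 72 + 0.47 × (27 − 72) = 50.85 → 51%

(175, 58, 51)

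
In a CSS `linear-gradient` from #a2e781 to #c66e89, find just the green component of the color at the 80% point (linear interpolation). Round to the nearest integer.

134

G₁ = 231 (from #a2e781), G₂ = 110 (from #c66e89).
G = 231 + 0.8 × (110 − 231) = 134.2 → 134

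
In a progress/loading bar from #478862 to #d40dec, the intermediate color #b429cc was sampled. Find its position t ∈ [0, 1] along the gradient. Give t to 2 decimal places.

Invert the lerp on the R channel (largest span, 141): t = (180 − 71) / (212 − 71) = 109/141 = 0.77305.
Check on G: (41 − 136)/(13 − 136) = 0.7724 ✓

0.77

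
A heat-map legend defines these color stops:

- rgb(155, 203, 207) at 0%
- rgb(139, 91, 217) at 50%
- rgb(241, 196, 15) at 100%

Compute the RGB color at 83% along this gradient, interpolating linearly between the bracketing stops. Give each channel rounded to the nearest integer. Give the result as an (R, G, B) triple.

(206, 160, 84)

83% lies between the 50% and 100% stops, so the local fraction is t = (83 − 50)/(100 − 50) = 33/50 ≈ 0.66.
R = 139 + 0.66 × (241 − 139) = 206.32 → 206
G = 91 + 0.66 × (196 − 91) = 160.3 → 160
B = 217 + 0.66 × (15 − 217) = 83.68 → 84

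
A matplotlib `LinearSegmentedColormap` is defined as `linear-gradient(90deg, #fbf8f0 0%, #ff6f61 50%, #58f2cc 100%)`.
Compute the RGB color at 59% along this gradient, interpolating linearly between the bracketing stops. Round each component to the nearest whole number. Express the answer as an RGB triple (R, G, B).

(225, 135, 116)

59% lies between the 50% and 100% stops, so the local fraction is t = (59 − 50)/(100 − 50) = 9/50 ≈ 0.18.
#ff6f61 → (255, 111, 97); #58f2cc → (88, 242, 204).
R = 255 + 0.18 × (88 − 255) = 224.94 → 225
G = 111 + 0.18 × (242 − 111) = 134.58 → 135
B = 97 + 0.18 × (204 − 97) = 116.26 → 116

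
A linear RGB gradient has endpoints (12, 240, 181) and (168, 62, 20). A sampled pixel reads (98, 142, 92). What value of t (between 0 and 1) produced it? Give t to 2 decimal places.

0.55

Invert the lerp on the G channel (largest span, 178): t = (142 − 240) / (62 − 240) = -98/-178 = 0.55056.
Check on R: (98 − 12)/(168 − 12) = 0.5513 ✓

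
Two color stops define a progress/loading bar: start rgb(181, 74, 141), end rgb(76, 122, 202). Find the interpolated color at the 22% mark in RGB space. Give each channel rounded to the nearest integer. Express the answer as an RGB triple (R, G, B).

22% corresponds to t = 0.22.
R = 181 + 0.22 × (76 − 181) = 181 + 0.22 × -105 = 157.9 → 158
G = 74 + 0.22 × (122 − 74) = 74 + 0.22 × 48 = 84.56 → 85
B = 141 + 0.22 × (202 − 141) = 141 + 0.22 × 61 = 154.42 → 154

(158, 85, 154)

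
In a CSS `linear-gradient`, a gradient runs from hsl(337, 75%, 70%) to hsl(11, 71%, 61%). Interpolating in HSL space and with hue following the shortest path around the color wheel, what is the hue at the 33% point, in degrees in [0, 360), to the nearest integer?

348

Hue: 11 − 337 = -326°, but |-326| > 180 so the shorter arc goes the other way: Δh = -326 + 360 = 34°.
H = 337 + 0.33 × (34) = 348.22 → 348°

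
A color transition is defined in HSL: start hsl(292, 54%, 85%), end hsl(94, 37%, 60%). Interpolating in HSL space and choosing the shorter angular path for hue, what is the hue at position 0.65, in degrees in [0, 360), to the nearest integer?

37

Hue: 94 − 292 = -198°, but |-198| > 180 so the shorter arc goes the other way: Δh = -198 + 360 = 162°.
H = 292 + 0.65 × (162) = 397.3 → 397 → 397 mod 360 = 37°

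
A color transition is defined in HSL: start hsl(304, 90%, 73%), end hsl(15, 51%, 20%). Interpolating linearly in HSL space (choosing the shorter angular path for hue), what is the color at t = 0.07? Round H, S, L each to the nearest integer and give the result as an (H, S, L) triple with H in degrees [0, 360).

(309, 87, 69)

Hue: 15 − 304 = -289°, but |-289| > 180 so the shorter arc goes the other way: Δh = -289 + 360 = 71°.
H = 304 + 0.07 × (71) = 308.97 → 309°
S = 90 + 0.07 × (51 − 90) = 87.27 → 87%
L = 73 + 0.07 × (20 − 73) = 69.29 → 69%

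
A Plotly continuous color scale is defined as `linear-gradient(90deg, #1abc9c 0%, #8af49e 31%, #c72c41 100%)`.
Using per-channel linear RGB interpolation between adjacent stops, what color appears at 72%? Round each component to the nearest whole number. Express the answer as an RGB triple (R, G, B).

72% lies between the 31% and 100% stops, so the local fraction is t = (72 − 31)/(100 − 31) = 41/69 ≈ 0.5942.
#8af49e → (138, 244, 158); #c72c41 → (199, 44, 65).
R = 138 + 0.5942 × (199 − 138) = 174.246 → 174
G = 244 + 0.5942 × (44 − 244) = 125.16 → 125
B = 158 + 0.5942 × (65 − 158) = 102.739 → 103

(174, 125, 103)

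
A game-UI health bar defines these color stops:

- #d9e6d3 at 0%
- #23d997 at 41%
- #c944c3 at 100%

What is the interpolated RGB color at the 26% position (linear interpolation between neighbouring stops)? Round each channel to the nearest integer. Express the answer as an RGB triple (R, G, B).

26% lies between the 0% and 41% stops, so the local fraction is t = (26 − 0)/(41 − 0) = 26/41 ≈ 0.6341.
#d9e6d3 → (217, 230, 211); #23d997 → (35, 217, 151).
R = 217 + 0.6341 × (35 − 217) = 101.594 → 102
G = 230 + 0.6341 × (217 − 230) = 221.757 → 222
B = 211 + 0.6341 × (151 − 211) = 172.954 → 173

(102, 222, 173)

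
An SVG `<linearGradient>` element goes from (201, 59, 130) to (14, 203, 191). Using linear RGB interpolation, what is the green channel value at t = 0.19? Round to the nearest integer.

G = 59 + 0.19 × (203 − 59) = 86.36 → 86

86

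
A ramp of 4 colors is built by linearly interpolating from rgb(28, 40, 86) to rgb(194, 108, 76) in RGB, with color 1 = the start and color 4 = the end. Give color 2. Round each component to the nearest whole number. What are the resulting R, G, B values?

With 4 swatches and endpoints inclusive, swatch 2 sits at t = (2 − 1)/(4 − 1) = 1/3 ≈ 0.3333.
R = 28 + 0.3333 × (194 − 28) = 83.328 → 83
G = 40 + 0.3333 × (108 − 40) = 62.664 → 63
B = 86 + 0.3333 × (76 − 86) = 82.667 → 83

(83, 63, 83)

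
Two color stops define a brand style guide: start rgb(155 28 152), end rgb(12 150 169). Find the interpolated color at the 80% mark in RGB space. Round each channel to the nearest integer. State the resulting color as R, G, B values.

(41, 126, 166)

80% corresponds to t = 0.8.
R = 155 + 0.8 × (12 − 155) = 155 + 0.8 × -143 = 40.6 → 41
G = 28 + 0.8 × (150 − 28) = 28 + 0.8 × 122 = 125.6 → 126
B = 152 + 0.8 × (169 − 152) = 152 + 0.8 × 17 = 165.6 → 166
So the blended color is (41, 126, 166), about #297ea6.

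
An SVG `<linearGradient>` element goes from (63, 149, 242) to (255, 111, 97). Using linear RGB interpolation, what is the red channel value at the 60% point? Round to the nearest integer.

R = 63 + 0.6 × (255 − 63) = 178.2 → 178

178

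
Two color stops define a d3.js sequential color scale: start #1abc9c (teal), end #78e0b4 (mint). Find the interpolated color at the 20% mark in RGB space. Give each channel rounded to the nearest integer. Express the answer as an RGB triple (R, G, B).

(45, 195, 161)

#1abc9c → (26, 188, 156); #78e0b4 → (120, 224, 180).
20% corresponds to t = 0.2.
R = 26 + 0.2 × (120 − 26) = 26 + 0.2 × 94 = 44.8 → 45
G = 188 + 0.2 × (224 − 188) = 188 + 0.2 × 36 = 195.2 → 195
B = 156 + 0.2 × (180 − 156) = 156 + 0.2 × 24 = 160.8 → 161
So the blended color is (45, 195, 161), about #2dc3a1.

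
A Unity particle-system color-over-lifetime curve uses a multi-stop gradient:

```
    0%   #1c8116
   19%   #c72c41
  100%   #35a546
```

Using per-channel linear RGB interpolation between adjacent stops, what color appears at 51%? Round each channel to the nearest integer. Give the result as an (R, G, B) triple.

51% lies between the 19% and 100% stops, so the local fraction is t = (51 − 19)/(100 − 19) = 32/81 ≈ 0.3951.
#c72c41 → (199, 44, 65); #35a546 → (53, 165, 70).
R = 199 + 0.3951 × (53 − 199) = 141.315 → 141
G = 44 + 0.3951 × (165 − 44) = 91.807 → 92
B = 65 + 0.3951 × (70 − 65) = 66.975 → 67

(141, 92, 67)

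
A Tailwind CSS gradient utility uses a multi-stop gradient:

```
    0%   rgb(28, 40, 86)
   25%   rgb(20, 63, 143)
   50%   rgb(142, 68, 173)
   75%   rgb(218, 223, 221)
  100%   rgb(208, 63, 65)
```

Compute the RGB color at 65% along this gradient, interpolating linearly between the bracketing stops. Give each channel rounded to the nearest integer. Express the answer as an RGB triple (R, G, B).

(188, 161, 202)

65% lies between the 50% and 75% stops, so the local fraction is t = (65 − 50)/(75 − 50) = 15/25 ≈ 0.6.
R = 142 + 0.6 × (218 − 142) = 187.6 → 188
G = 68 + 0.6 × (223 − 68) = 161 → 161
B = 173 + 0.6 × (221 − 173) = 201.8 → 202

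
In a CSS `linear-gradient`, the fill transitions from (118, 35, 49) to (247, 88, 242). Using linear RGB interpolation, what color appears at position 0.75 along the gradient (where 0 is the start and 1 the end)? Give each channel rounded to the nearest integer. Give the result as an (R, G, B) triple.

R = 118 + 0.75 × (247 − 118) = 118 + 0.75 × 129 = 214.75 → 215
G = 35 + 0.75 × (88 − 35) = 35 + 0.75 × 53 = 74.75 → 75
B = 49 + 0.75 × (242 − 49) = 49 + 0.75 × 193 = 193.75 → 194

(215, 75, 194)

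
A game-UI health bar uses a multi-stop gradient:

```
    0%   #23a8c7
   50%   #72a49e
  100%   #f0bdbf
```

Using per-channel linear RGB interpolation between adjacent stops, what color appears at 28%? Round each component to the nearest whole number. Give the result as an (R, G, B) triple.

28% lies between the 0% and 50% stops, so the local fraction is t = (28 − 0)/(50 − 0) = 28/50 ≈ 0.56.
#23a8c7 → (35, 168, 199); #72a49e → (114, 164, 158).
R = 35 + 0.56 × (114 − 35) = 79.24 → 79
G = 168 + 0.56 × (164 − 168) = 165.76 → 166
B = 199 + 0.56 × (158 − 199) = 176.04 → 176

(79, 166, 176)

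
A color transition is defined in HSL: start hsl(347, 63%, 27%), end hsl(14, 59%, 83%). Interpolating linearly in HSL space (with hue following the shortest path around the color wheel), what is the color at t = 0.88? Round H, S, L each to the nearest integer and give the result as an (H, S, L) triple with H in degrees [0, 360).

(11, 59, 76)

Hue: 14 − 347 = -333°, but |-333| > 180 so the shorter arc goes the other way: Δh = -333 + 360 = 27°.
H = 347 + 0.88 × (27) = 370.76 → 371 → 371 mod 360 = 11°
S = 63 + 0.88 × (59 − 63) = 59.48 → 59%
L = 27 + 0.88 × (83 − 27) = 76.28 → 76%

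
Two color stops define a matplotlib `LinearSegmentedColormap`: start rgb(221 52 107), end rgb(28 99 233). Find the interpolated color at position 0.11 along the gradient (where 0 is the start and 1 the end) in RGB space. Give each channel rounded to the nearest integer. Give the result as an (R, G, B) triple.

R = 221 + 0.11 × (28 − 221) = 221 + 0.11 × -193 = 199.77 → 200
G = 52 + 0.11 × (99 − 52) = 52 + 0.11 × 47 = 57.17 → 57
B = 107 + 0.11 × (233 − 107) = 107 + 0.11 × 126 = 120.86 → 121

(200, 57, 121)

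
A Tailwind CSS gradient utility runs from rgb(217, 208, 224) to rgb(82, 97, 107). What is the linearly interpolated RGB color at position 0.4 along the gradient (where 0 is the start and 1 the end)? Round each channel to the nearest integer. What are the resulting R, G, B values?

R = 217 + 0.4 × (82 − 217) = 217 + 0.4 × -135 = 163 → 163
G = 208 + 0.4 × (97 − 208) = 208 + 0.4 × -111 = 163.6 → 164
B = 224 + 0.4 × (107 − 224) = 224 + 0.4 × -117 = 177.2 → 177

(163, 164, 177)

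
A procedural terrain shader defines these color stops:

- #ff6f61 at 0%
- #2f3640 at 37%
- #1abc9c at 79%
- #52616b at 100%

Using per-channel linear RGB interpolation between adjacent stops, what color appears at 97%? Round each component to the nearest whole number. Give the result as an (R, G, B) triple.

(74, 110, 114)

97% lies between the 79% and 100% stops, so the local fraction is t = (97 − 79)/(100 − 79) = 18/21 ≈ 0.8571.
#1abc9c → (26, 188, 156); #52616b → (82, 97, 107).
R = 26 + 0.8571 × (82 − 26) = 73.998 → 74
G = 188 + 0.8571 × (97 − 188) = 110.004 → 110
B = 156 + 0.8571 × (107 − 156) = 114.002 → 114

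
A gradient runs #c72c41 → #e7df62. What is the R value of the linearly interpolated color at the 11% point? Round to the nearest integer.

203

R₁ = 199 (from #c72c41), R₂ = 231 (from #e7df62).
R = 199 + 0.11 × (231 − 199) = 202.52 → 203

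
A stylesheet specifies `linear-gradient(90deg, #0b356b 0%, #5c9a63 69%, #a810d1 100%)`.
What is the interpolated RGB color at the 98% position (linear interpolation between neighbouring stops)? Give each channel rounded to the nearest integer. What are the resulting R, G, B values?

(163, 25, 202)

98% lies between the 69% and 100% stops, so the local fraction is t = (98 − 69)/(100 − 69) = 29/31 ≈ 0.9355.
#5c9a63 → (92, 154, 99); #a810d1 → (168, 16, 209).
R = 92 + 0.9355 × (168 − 92) = 163.098 → 163
G = 154 + 0.9355 × (16 − 154) = 24.901 → 25
B = 99 + 0.9355 × (209 − 99) = 201.905 → 202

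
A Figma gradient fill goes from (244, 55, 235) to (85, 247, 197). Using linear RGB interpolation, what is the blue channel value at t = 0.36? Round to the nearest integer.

B = 235 + 0.36 × (197 − 235) = 221.32 → 221

221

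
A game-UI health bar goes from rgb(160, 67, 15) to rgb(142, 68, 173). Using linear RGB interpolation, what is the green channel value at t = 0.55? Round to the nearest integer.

G = 67 + 0.55 × (68 − 67) = 67.55 → 68

68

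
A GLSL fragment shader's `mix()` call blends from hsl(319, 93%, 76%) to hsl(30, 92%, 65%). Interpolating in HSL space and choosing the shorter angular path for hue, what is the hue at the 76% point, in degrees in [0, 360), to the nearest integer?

Hue: 30 − 319 = -289°, but |-289| > 180 so the shorter arc goes the other way: Δh = -289 + 360 = 71°.
H = 319 + 0.76 × (71) = 372.96 → 373 → 373 mod 360 = 13°

13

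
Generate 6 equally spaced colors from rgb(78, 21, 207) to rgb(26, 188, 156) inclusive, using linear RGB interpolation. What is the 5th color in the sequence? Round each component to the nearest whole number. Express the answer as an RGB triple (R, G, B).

(36, 155, 166)

With 6 swatches and endpoints inclusive, swatch 5 sits at t = (5 − 1)/(6 − 1) = 4/5 ≈ 0.8.
R = 78 + 0.8 × (26 − 78) = 36.4 → 36
G = 21 + 0.8 × (188 − 21) = 154.6 → 155
B = 207 + 0.8 × (156 − 207) = 166.2 → 166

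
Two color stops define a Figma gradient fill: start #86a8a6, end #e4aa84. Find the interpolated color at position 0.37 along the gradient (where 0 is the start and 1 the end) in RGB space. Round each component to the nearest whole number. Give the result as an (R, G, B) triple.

(169, 169, 153)

#86a8a6 → (134, 168, 166); #e4aa84 → (228, 170, 132).
R = 134 + 0.37 × (228 − 134) = 134 + 0.37 × 94 = 168.78 → 169
G = 168 + 0.37 × (170 − 168) = 168 + 0.37 × 2 = 168.74 → 169
B = 166 + 0.37 × (132 − 166) = 166 + 0.37 × -34 = 153.42 → 153
So the blended color is (169, 169, 153), about #a9a999.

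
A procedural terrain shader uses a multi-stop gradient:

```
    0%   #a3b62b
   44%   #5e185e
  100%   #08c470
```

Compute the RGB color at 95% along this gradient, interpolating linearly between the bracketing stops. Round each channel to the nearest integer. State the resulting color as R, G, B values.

(16, 181, 110)

95% lies between the 44% and 100% stops, so the local fraction is t = (95 − 44)/(100 − 44) = 51/56 ≈ 0.9107.
#5e185e → (94, 24, 94); #08c470 → (8, 196, 112).
R = 94 + 0.9107 × (8 − 94) = 15.68 → 16
G = 24 + 0.9107 × (196 − 24) = 180.64 → 181
B = 94 + 0.9107 × (112 − 94) = 110.393 → 110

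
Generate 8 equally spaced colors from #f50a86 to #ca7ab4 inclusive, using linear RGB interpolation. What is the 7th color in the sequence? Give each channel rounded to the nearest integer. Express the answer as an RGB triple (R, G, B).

With 8 swatches and endpoints inclusive, swatch 7 sits at t = (7 − 1)/(8 − 1) = 6/7 ≈ 0.8571.
#f50a86 → (245, 10, 134); #ca7ab4 → (202, 122, 180).
R = 245 + 0.8571 × (202 − 245) = 208.145 → 208
G = 10 + 0.8571 × (122 − 10) = 105.995 → 106
B = 134 + 0.8571 × (180 − 134) = 173.427 → 173

(208, 106, 173)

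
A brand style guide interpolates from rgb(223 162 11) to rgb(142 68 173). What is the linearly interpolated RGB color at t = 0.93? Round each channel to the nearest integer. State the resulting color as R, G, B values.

R = 223 + 0.93 × (142 − 223) = 223 + 0.93 × -81 = 147.67 → 148
G = 162 + 0.93 × (68 − 162) = 162 + 0.93 × -94 = 74.58 → 75
B = 11 + 0.93 × (173 − 11) = 11 + 0.93 × 162 = 161.66 → 162

(148, 75, 162)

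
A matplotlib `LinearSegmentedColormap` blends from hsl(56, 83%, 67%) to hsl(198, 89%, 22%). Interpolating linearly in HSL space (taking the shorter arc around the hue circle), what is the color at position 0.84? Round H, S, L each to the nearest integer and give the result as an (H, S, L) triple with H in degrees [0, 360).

(175, 88, 29)

Hue arc: Δh = 198 − 56 = 142° (|Δh| ≤ 180, already the shorter path).
H = 56 + 0.84 × (142) = 175.28 → 175°
S = 83 + 0.84 × (89 − 83) = 88.04 → 88%
L = 67 + 0.84 × (22 − 67) = 29.2 → 29%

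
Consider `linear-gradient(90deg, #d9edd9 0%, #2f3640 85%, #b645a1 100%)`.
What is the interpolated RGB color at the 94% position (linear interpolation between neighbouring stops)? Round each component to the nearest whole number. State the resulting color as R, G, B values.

94% lies between the 85% and 100% stops, so the local fraction is t = (94 − 85)/(100 − 85) = 9/15 ≈ 0.6.
#2f3640 → (47, 54, 64); #b645a1 → (182, 69, 161).
R = 47 + 0.6 × (182 − 47) = 128 → 128
G = 54 + 0.6 × (69 − 54) = 63 → 63
B = 64 + 0.6 × (161 − 64) = 122.2 → 122

(128, 63, 122)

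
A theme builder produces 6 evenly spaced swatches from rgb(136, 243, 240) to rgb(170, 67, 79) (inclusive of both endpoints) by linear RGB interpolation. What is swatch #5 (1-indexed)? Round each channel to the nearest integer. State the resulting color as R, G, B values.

With 6 swatches and endpoints inclusive, swatch 5 sits at t = (5 − 1)/(6 − 1) = 4/5 ≈ 0.8.
R = 136 + 0.8 × (170 − 136) = 163.2 → 163
G = 243 + 0.8 × (67 − 243) = 102.2 → 102
B = 240 + 0.8 × (79 − 240) = 111.2 → 111

(163, 102, 111)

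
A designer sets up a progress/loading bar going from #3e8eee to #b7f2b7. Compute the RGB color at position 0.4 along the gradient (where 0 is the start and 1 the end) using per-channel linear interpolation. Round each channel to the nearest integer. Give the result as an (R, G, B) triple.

(110, 182, 216)

#3e8eee → (62, 142, 238); #b7f2b7 → (183, 242, 183).
R = 62 + 0.4 × (183 − 62) = 62 + 0.4 × 121 = 110.4 → 110
G = 142 + 0.4 × (242 − 142) = 142 + 0.4 × 100 = 182 → 182
B = 238 + 0.4 × (183 − 238) = 238 + 0.4 × -55 = 216 → 216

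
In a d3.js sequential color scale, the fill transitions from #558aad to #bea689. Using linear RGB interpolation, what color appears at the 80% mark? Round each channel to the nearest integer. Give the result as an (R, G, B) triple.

#558aad → (85, 138, 173); #bea689 → (190, 166, 137).
80% corresponds to t = 0.8.
R = 85 + 0.8 × (190 − 85) = 85 + 0.8 × 105 = 169 → 169
G = 138 + 0.8 × (166 − 138) = 138 + 0.8 × 28 = 160.4 → 160
B = 173 + 0.8 × (137 − 173) = 173 + 0.8 × -36 = 144.2 → 144

(169, 160, 144)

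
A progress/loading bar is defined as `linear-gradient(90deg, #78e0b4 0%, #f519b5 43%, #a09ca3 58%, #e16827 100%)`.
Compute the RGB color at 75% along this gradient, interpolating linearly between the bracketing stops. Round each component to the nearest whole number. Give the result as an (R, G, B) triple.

75% lies between the 58% and 100% stops, so the local fraction is t = (75 − 58)/(100 − 58) = 17/42 ≈ 0.4048.
#a09ca3 → (160, 156, 163); #e16827 → (225, 104, 39).
R = 160 + 0.4048 × (225 − 160) = 186.312 → 186
G = 156 + 0.4048 × (104 − 156) = 134.95 → 135
B = 163 + 0.4048 × (39 − 163) = 112.805 → 113

(186, 135, 113)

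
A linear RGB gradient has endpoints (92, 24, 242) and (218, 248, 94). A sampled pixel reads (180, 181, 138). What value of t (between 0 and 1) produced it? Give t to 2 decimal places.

0.70

Invert the lerp on the G channel (largest span, 224): t = (181 − 24) / (248 − 24) = 157/224 = 0.70089.
Check on R: (180 − 92)/(218 − 92) = 0.6984 ✓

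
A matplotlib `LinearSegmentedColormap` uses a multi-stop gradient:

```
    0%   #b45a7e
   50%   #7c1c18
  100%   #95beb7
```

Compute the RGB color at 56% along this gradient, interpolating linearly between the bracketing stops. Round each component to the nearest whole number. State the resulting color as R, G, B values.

56% lies between the 50% and 100% stops, so the local fraction is t = (56 − 50)/(100 − 50) = 6/50 ≈ 0.12.
#7c1c18 → (124, 28, 24); #95beb7 → (149, 190, 183).
R = 124 + 0.12 × (149 − 124) = 127 → 127
G = 28 + 0.12 × (190 − 28) = 47.44 → 47
B = 24 + 0.12 × (183 − 24) = 43.08 → 43

(127, 47, 43)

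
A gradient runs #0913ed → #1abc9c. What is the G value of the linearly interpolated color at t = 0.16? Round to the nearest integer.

46

G₁ = 19 (from #0913ed), G₂ = 188 (from #1abc9c).
G = 19 + 0.16 × (188 − 19) = 46.04 → 46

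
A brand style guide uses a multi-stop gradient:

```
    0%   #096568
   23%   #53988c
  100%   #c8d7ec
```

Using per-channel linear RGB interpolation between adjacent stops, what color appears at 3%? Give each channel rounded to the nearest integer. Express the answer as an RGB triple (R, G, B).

(19, 108, 109)

3% lies between the 0% and 23% stops, so the local fraction is t = (3 − 0)/(23 − 0) = 3/23 ≈ 0.1304.
#096568 → (9, 101, 104); #53988c → (83, 152, 140).
R = 9 + 0.1304 × (83 − 9) = 18.65 → 19
G = 101 + 0.1304 × (152 − 101) = 107.65 → 108
B = 104 + 0.1304 × (140 − 104) = 108.694 → 109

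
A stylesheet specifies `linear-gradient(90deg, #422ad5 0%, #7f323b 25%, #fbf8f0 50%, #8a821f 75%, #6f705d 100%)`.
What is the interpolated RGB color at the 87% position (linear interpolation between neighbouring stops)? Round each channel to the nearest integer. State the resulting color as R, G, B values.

(125, 121, 61)

87% lies between the 75% and 100% stops, so the local fraction is t = (87 − 75)/(100 − 75) = 12/25 ≈ 0.48.
#8a821f → (138, 130, 31); #6f705d → (111, 112, 93).
R = 138 + 0.48 × (111 − 138) = 125.04 → 125
G = 130 + 0.48 × (112 − 130) = 121.36 → 121
B = 31 + 0.48 × (93 − 31) = 60.76 → 61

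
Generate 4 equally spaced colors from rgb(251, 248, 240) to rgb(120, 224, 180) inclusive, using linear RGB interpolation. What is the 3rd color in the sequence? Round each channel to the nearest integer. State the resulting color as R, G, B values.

(164, 232, 200)

With 4 swatches and endpoints inclusive, swatch 3 sits at t = (3 − 1)/(4 − 1) = 2/3 ≈ 0.6667.
R = 251 + 0.6667 × (120 − 251) = 163.662 → 164
G = 248 + 0.6667 × (224 − 248) = 231.999 → 232
B = 240 + 0.6667 × (180 − 240) = 199.998 → 200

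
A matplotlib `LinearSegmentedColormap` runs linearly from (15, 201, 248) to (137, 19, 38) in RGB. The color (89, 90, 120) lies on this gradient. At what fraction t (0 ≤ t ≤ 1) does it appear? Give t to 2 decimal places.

0.61

Invert the lerp on the B channel (largest span, 210): t = (120 − 248) / (38 − 248) = -128/-210 = 0.60952.
Check on R: (89 − 15)/(137 − 15) = 0.6066 ✓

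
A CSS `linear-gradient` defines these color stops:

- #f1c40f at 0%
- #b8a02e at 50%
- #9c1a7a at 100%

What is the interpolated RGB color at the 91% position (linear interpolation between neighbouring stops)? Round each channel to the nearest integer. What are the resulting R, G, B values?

91% lies between the 50% and 100% stops, so the local fraction is t = (91 − 50)/(100 − 50) = 41/50 ≈ 0.82.
#b8a02e → (184, 160, 46); #9c1a7a → (156, 26, 122).
R = 184 + 0.82 × (156 − 184) = 161.04 → 161
G = 160 + 0.82 × (26 − 160) = 50.12 → 50
B = 46 + 0.82 × (122 − 46) = 108.32 → 108

(161, 50, 108)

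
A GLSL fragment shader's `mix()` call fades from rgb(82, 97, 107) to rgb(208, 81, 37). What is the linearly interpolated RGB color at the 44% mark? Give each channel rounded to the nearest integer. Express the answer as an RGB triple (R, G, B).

(137, 90, 76)

44% corresponds to t = 0.44.
R = 82 + 0.44 × (208 − 82) = 82 + 0.44 × 126 = 137.44 → 137
G = 97 + 0.44 × (81 − 97) = 97 + 0.44 × -16 = 89.96 → 90
B = 107 + 0.44 × (37 − 107) = 107 + 0.44 × -70 = 76.2 → 76
So the blended color is (137, 90, 76), about #895a4c.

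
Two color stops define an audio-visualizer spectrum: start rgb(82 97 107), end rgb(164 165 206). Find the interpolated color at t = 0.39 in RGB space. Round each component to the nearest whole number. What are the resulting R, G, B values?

R = 82 + 0.39 × (164 − 82) = 82 + 0.39 × 82 = 113.98 → 114
G = 97 + 0.39 × (165 − 97) = 97 + 0.39 × 68 = 123.52 → 124
B = 107 + 0.39 × (206 − 107) = 107 + 0.39 × 99 = 145.61 → 146

(114, 124, 146)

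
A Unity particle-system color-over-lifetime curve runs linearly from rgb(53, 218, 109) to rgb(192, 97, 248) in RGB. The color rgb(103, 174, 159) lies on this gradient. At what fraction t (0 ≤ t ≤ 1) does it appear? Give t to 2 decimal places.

Invert the lerp on the R channel (largest span, 139): t = (103 − 53) / (192 − 53) = 50/139 = 0.35971.
Check on G: (174 − 218)/(97 − 218) = 0.3636 ✓

0.36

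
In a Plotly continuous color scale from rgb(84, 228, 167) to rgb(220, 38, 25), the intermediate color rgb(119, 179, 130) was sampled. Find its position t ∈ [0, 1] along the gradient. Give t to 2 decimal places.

Invert the lerp on the G channel (largest span, 190): t = (179 − 228) / (38 − 228) = -49/-190 = 0.25789.
Check on R: (119 − 84)/(220 − 84) = 0.2574 ✓

0.26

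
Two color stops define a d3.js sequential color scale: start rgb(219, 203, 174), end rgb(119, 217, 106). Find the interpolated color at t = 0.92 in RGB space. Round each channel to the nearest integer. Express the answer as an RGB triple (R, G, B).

(127, 216, 111)

R = 219 + 0.92 × (119 − 219) = 219 + 0.92 × -100 = 127 → 127
G = 203 + 0.92 × (217 − 203) = 203 + 0.92 × 14 = 215.88 → 216
B = 174 + 0.92 × (106 − 174) = 174 + 0.92 × -68 = 111.44 → 111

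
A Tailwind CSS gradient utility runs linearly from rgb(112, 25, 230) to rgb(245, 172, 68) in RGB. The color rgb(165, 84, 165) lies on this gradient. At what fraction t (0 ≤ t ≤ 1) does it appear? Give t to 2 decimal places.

0.40

Invert the lerp on the B channel (largest span, 162): t = (165 − 230) / (68 − 230) = -65/-162 = 0.40123.
Check on R: (165 − 112)/(245 − 112) = 0.3985 ✓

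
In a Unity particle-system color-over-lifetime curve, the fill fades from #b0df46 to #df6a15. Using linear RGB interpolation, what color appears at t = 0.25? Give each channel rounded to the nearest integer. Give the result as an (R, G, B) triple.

(188, 194, 58)

#b0df46 → (176, 223, 70); #df6a15 → (223, 106, 21).
R = 176 + 0.25 × (223 − 176) = 176 + 0.25 × 47 = 187.75 → 188
G = 223 + 0.25 × (106 − 223) = 223 + 0.25 × -117 = 193.75 → 194
B = 70 + 0.25 × (21 − 70) = 70 + 0.25 × -49 = 57.75 → 58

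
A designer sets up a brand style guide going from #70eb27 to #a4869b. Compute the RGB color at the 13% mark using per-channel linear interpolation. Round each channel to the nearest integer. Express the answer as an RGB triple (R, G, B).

(119, 222, 54)

#70eb27 → (112, 235, 39); #a4869b → (164, 134, 155).
13% corresponds to t = 0.13.
R = 112 + 0.13 × (164 − 112) = 112 + 0.13 × 52 = 118.76 → 119
G = 235 + 0.13 × (134 − 235) = 235 + 0.13 × -101 = 221.87 → 222
B = 39 + 0.13 × (155 − 39) = 39 + 0.13 × 116 = 54.08 → 54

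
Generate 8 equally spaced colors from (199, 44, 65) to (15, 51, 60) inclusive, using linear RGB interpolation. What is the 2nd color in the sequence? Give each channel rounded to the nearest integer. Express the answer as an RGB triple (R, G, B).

(173, 45, 64)

With 8 swatches and endpoints inclusive, swatch 2 sits at t = (2 − 1)/(8 − 1) = 1/7 ≈ 0.1429.
R = 199 + 0.1429 × (15 − 199) = 172.706 → 173
G = 44 + 0.1429 × (51 − 44) = 45 → 45
B = 65 + 0.1429 × (60 − 65) = 64.285 → 64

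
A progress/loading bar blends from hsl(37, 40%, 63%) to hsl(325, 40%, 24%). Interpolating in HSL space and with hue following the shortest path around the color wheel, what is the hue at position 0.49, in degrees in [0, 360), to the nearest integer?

2

Hue: 325 − 37 = 288°, but |288| > 180 so the shorter arc goes the other way: Δh = 288 − 360 = -72°.
H = 37 + 0.49 × (-72) = 1.72 → 2°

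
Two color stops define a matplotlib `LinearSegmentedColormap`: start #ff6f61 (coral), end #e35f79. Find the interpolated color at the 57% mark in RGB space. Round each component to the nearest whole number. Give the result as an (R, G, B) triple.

(239, 102, 111)

#ff6f61 → (255, 111, 97); #e35f79 → (227, 95, 121).
57% corresponds to t = 0.57.
R = 255 + 0.57 × (227 − 255) = 255 + 0.57 × -28 = 239.04 → 239
G = 111 + 0.57 × (95 − 111) = 111 + 0.57 × -16 = 101.88 → 102
B = 97 + 0.57 × (121 − 97) = 97 + 0.57 × 24 = 110.68 → 111
So the blended color is (239, 102, 111), about #ef666f.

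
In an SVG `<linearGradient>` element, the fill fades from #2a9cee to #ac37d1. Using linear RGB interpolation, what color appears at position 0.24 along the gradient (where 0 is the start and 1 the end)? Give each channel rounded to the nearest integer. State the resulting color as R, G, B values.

#2a9cee → (42, 156, 238); #ac37d1 → (172, 55, 209).
R = 42 + 0.24 × (172 − 42) = 42 + 0.24 × 130 = 73.2 → 73
G = 156 + 0.24 × (55 − 156) = 156 + 0.24 × -101 = 131.76 → 132
B = 238 + 0.24 × (209 − 238) = 238 + 0.24 × -29 = 231.04 → 231
So the blended color is (73, 132, 231), about #4984e7.

(73, 132, 231)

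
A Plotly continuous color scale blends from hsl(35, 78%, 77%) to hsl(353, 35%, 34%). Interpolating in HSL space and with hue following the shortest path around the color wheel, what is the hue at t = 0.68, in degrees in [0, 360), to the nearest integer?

Hue: 353 − 35 = 318°, but |318| > 180 so the shorter arc goes the other way: Δh = 318 − 360 = -42°.
H = 35 + 0.68 × (-42) = 6.44 → 6°

6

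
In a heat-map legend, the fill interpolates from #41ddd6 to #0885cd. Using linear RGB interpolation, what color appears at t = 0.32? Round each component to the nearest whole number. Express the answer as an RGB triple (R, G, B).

(47, 193, 211)

#41ddd6 → (65, 221, 214); #0885cd → (8, 133, 205).
R = 65 + 0.32 × (8 − 65) = 65 + 0.32 × -57 = 46.76 → 47
G = 221 + 0.32 × (133 − 221) = 221 + 0.32 × -88 = 192.84 → 193
B = 214 + 0.32 × (205 − 214) = 214 + 0.32 × -9 = 211.12 → 211
So the blended color is (47, 193, 211), about #2fc1d3.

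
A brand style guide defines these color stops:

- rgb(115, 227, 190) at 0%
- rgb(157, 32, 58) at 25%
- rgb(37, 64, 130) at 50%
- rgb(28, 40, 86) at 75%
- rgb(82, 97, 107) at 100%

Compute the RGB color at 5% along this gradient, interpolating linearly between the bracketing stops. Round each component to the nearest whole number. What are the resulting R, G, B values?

(123, 188, 164)

5% lies between the 0% and 25% stops, so the local fraction is t = (5 − 0)/(25 − 0) = 5/25 ≈ 0.2.
R = 115 + 0.2 × (157 − 115) = 123.4 → 123
G = 227 + 0.2 × (32 − 227) = 188 → 188
B = 190 + 0.2 × (58 − 190) = 163.6 → 164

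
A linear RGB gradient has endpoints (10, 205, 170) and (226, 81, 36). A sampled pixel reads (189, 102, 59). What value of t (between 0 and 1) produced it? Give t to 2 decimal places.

Invert the lerp on the R channel (largest span, 216): t = (189 − 10) / (226 − 10) = 179/216 = 0.8287.
Check on G: (102 − 205)/(81 − 205) = 0.8306 ✓

0.83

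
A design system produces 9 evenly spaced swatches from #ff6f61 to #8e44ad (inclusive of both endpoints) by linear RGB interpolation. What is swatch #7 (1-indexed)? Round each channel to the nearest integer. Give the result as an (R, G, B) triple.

(170, 79, 154)

With 9 swatches and endpoints inclusive, swatch 7 sits at t = (7 − 1)/(9 − 1) = 6/8 ≈ 0.75.
#ff6f61 → (255, 111, 97); #8e44ad → (142, 68, 173).
R = 255 + 0.75 × (142 − 255) = 170.25 → 170
G = 111 + 0.75 × (68 − 111) = 78.75 → 79
B = 97 + 0.75 × (173 − 97) = 154 → 154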